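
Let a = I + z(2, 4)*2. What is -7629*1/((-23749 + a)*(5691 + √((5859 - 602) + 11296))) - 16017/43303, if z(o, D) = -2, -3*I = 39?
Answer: -4106812697973933/11104729214447648 - 2543*√16553/256442491616 ≈ -0.36983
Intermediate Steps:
I = -13 (I = -⅓*39 = -13)
a = -17 (a = -13 - 2*2 = -13 - 4 = -17)
-7629*1/((-23749 + a)*(5691 + √((5859 - 602) + 11296))) - 16017/43303 = -7629*1/((-23749 - 17)*(5691 + √((5859 - 602) + 11296))) - 16017/43303 = -7629*(-1/(23766*(5691 + √(5257 + 11296)))) - 16017*1/43303 = -7629*(-1/(23766*(5691 + √16553))) - 16017/43303 = -7629/(-135252306 - 23766*√16553) - 16017/43303 = -16017/43303 - 7629/(-135252306 - 23766*√16553)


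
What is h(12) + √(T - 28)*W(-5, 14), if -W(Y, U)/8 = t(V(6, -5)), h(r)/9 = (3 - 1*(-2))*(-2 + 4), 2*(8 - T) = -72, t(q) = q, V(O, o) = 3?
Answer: -6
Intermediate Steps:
T = 44 (T = 8 - ½*(-72) = 8 + 36 = 44)
h(r) = 90 (h(r) = 9*((3 - 1*(-2))*(-2 + 4)) = 9*((3 + 2)*2) = 9*(5*2) = 9*10 = 90)
W(Y, U) = -24 (W(Y, U) = -8*3 = -24)
h(12) + √(T - 28)*W(-5, 14) = 90 + √(44 - 28)*(-24) = 90 + √16*(-24) = 90 + 4*(-24) = 90 - 96 = -6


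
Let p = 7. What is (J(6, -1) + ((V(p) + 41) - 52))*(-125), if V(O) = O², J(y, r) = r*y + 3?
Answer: -4375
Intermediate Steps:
J(y, r) = 3 + r*y
(J(6, -1) + ((V(p) + 41) - 52))*(-125) = ((3 - 1*6) + ((7² + 41) - 52))*(-125) = ((3 - 6) + ((49 + 41) - 52))*(-125) = (-3 + (90 - 52))*(-125) = (-3 + 38)*(-125) = 35*(-125) = -4375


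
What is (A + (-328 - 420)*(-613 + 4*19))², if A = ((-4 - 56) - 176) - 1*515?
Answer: 160740855625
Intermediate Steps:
A = -751 (A = (-60 - 176) - 515 = -236 - 515 = -751)
(A + (-328 - 420)*(-613 + 4*19))² = (-751 + (-328 - 420)*(-613 + 4*19))² = (-751 - 748*(-613 + 76))² = (-751 - 748*(-537))² = (-751 + 401676)² = 400925² = 160740855625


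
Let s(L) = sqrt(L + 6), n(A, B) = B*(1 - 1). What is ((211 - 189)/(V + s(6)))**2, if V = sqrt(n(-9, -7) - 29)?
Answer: -484*I/(4*sqrt(87) + 17*I) ≈ -4.8947 - 10.742*I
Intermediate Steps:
n(A, B) = 0 (n(A, B) = B*0 = 0)
V = I*sqrt(29) (V = sqrt(0 - 29) = sqrt(-29) = I*sqrt(29) ≈ 5.3852*I)
s(L) = sqrt(6 + L)
((211 - 189)/(V + s(6)))**2 = ((211 - 189)/(I*sqrt(29) + sqrt(6 + 6)))**2 = (22/(I*sqrt(29) + sqrt(12)))**2 = (22/(I*sqrt(29) + 2*sqrt(3)))**2 = (22/(2*sqrt(3) + I*sqrt(29)))**2 = 484/(2*sqrt(3) + I*sqrt(29))**2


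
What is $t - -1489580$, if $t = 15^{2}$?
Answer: $1489805$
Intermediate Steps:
$t = 225$
$t - -1489580 = 225 - -1489580 = 225 + 1489580 = 1489805$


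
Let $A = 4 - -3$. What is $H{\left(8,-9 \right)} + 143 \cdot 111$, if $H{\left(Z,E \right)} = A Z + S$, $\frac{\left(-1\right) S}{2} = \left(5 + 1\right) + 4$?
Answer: $15909$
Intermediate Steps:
$A = 7$ ($A = 4 + 3 = 7$)
$S = -20$ ($S = - 2 \left(\left(5 + 1\right) + 4\right) = - 2 \left(6 + 4\right) = \left(-2\right) 10 = -20$)
$H{\left(Z,E \right)} = -20 + 7 Z$ ($H{\left(Z,E \right)} = 7 Z - 20 = -20 + 7 Z$)
$H{\left(8,-9 \right)} + 143 \cdot 111 = \left(-20 + 7 \cdot 8\right) + 143 \cdot 111 = \left(-20 + 56\right) + 15873 = 36 + 15873 = 15909$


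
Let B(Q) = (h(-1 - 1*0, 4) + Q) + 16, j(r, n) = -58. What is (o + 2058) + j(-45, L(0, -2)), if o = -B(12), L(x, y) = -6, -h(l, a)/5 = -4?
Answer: 1952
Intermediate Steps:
h(l, a) = 20 (h(l, a) = -5*(-4) = 20)
B(Q) = 36 + Q (B(Q) = (20 + Q) + 16 = 36 + Q)
o = -48 (o = -(36 + 12) = -1*48 = -48)
(o + 2058) + j(-45, L(0, -2)) = (-48 + 2058) - 58 = 2010 - 58 = 1952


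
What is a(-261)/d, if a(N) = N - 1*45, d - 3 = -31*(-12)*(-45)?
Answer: 102/5579 ≈ 0.018283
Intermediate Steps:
d = -16737 (d = 3 - 31*(-12)*(-45) = 3 + 372*(-45) = 3 - 16740 = -16737)
a(N) = -45 + N (a(N) = N - 45 = -45 + N)
a(-261)/d = (-45 - 261)/(-16737) = -306*(-1/16737) = 102/5579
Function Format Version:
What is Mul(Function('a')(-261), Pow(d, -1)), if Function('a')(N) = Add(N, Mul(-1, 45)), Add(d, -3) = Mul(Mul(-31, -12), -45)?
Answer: Rational(102, 5579) ≈ 0.018283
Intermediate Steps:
d = -16737 (d = Add(3, Mul(Mul(-31, -12), -45)) = Add(3, Mul(372, -45)) = Add(3, -16740) = -16737)
Function('a')(N) = Add(-45, N) (Function('a')(N) = Add(N, -45) = Add(-45, N))
Mul(Function('a')(-261), Pow(d, -1)) = Mul(Add(-45, -261), Pow(-16737, -1)) = Mul(-306, Rational(-1, 16737)) = Rational(102, 5579)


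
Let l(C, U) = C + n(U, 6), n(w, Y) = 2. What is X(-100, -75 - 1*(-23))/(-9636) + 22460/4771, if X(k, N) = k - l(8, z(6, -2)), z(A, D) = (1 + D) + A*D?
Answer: 9861335/2089698 ≈ 4.7190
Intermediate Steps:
z(A, D) = 1 + D + A*D
l(C, U) = 2 + C (l(C, U) = C + 2 = 2 + C)
X(k, N) = -10 + k (X(k, N) = k - (2 + 8) = k - 1*10 = k - 10 = -10 + k)
X(-100, -75 - 1*(-23))/(-9636) + 22460/4771 = (-10 - 100)/(-9636) + 22460/4771 = -110*(-1/9636) + 22460*(1/4771) = 5/438 + 22460/4771 = 9861335/2089698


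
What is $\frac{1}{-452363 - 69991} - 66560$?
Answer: $- \frac{34767882241}{522354} \approx -66560.0$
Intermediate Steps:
$\frac{1}{-452363 - 69991} - 66560 = \frac{1}{-522354} - 66560 = - \frac{1}{522354} - 66560 = - \frac{34767882241}{522354}$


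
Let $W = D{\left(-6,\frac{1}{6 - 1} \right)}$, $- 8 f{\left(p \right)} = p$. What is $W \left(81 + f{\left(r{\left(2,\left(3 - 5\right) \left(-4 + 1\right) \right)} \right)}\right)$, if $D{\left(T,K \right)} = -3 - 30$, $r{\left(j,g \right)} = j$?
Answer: $- \frac{10659}{4} \approx -2664.8$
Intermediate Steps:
$f{\left(p \right)} = - \frac{p}{8}$
$D{\left(T,K \right)} = -33$ ($D{\left(T,K \right)} = -3 - 30 = -33$)
$W = -33$
$W \left(81 + f{\left(r{\left(2,\left(3 - 5\right) \left(-4 + 1\right) \right)} \right)}\right) = - 33 \left(81 - \frac{1}{4}\right) = \left(-33\right) \frac{323}{4} = - \frac{10659}{4}$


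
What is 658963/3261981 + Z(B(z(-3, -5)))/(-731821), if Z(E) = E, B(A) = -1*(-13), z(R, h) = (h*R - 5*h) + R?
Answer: 482200555870/2387186197401 ≈ 0.20200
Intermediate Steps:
z(R, h) = R - 5*h + R*h (z(R, h) = (R*h - 5*h) + R = (-5*h + R*h) + R = R - 5*h + R*h)
B(A) = 13
658963/3261981 + Z(B(z(-3, -5)))/(-731821) = 658963/3261981 + 13/(-731821) = 658963*(1/3261981) + 13*(-1/731821) = 658963/3261981 - 13/731821 = 482200555870/2387186197401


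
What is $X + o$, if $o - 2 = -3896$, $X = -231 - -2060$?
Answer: $-2065$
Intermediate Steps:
$X = 1829$ ($X = -231 + 2060 = 1829$)
$o = -3894$ ($o = 2 - 3896 = -3894$)
$X + o = 1829 - 3894 = -2065$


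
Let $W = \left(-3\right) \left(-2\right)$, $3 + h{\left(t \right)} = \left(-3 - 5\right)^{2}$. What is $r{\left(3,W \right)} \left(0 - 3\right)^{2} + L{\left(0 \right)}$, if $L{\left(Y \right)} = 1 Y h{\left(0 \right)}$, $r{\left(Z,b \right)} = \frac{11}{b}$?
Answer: $\frac{33}{2} \approx 16.5$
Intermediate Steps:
$h{\left(t \right)} = 61$ ($h{\left(t \right)} = -3 + \left(-3 - 5\right)^{2} = -3 + \left(-8\right)^{2} = -3 + 64 = 61$)
$W = 6$
$L{\left(Y \right)} = 61 Y$ ($L{\left(Y \right)} = 1 Y 61 = Y 61 = 61 Y$)
$r{\left(3,W \right)} \left(0 - 3\right)^{2} + L{\left(0 \right)} = \frac{11}{6} \left(0 - 3\right)^{2} + 61 \cdot 0 = 11 \cdot \frac{1}{6} \left(-3\right)^{2} + 0 = \frac{11}{6} \cdot 9 + 0 = \frac{33}{2} + 0 = \frac{33}{2}$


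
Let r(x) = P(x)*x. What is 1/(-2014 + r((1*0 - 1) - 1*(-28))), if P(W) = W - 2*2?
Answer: -1/1393 ≈ -0.00071787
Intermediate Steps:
P(W) = -4 + W (P(W) = W - 4 = -4 + W)
r(x) = x*(-4 + x) (r(x) = (-4 + x)*x = x*(-4 + x))
1/(-2014 + r((1*0 - 1) - 1*(-28))) = 1/(-2014 + ((1*0 - 1) - 1*(-28))*(-4 + ((1*0 - 1) - 1*(-28)))) = 1/(-2014 + ((0 - 1) + 28)*(-4 + ((0 - 1) + 28))) = 1/(-2014 + (-1 + 28)*(-4 + (-1 + 28))) = 1/(-2014 + 27*(-4 + 27)) = 1/(-2014 + 27*23) = 1/(-2014 + 621) = 1/(-1393) = -1/1393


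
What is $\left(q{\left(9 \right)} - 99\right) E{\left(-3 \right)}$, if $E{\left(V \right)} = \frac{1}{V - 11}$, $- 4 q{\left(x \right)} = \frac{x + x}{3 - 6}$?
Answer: $\frac{195}{28} \approx 6.9643$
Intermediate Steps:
$q{\left(x \right)} = \frac{x}{6}$ ($q{\left(x \right)} = - \frac{\left(x + x\right) \frac{1}{3 - 6}}{4} = - \frac{2 x \frac{1}{-3}}{4} = - \frac{2 x \left(- \frac{1}{3}\right)}{4} = - \frac{\left(- \frac{2}{3}\right) x}{4} = \frac{x}{6}$)
$E{\left(V \right)} = \frac{1}{-11 + V}$
$\left(q{\left(9 \right)} - 99\right) E{\left(-3 \right)} = \frac{\frac{1}{6} \cdot 9 - 99}{-11 - 3} = \frac{\frac{3}{2} - 99}{-14} = \left(- \frac{195}{2}\right) \left(- \frac{1}{14}\right) = \frac{195}{28}$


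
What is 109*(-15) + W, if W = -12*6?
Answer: -1707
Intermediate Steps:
W = -72
109*(-15) + W = 109*(-15) - 72 = -1635 - 72 = -1707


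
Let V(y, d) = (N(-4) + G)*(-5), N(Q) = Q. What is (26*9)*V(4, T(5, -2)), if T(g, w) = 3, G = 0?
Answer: 4680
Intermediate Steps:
V(y, d) = 20 (V(y, d) = (-4 + 0)*(-5) = -4*(-5) = 20)
(26*9)*V(4, T(5, -2)) = (26*9)*20 = 234*20 = 4680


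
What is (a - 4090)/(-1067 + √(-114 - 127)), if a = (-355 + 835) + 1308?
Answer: 1228117/569365 + 1151*I*√241/569365 ≈ 2.157 + 0.031383*I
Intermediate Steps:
a = 1788 (a = 480 + 1308 = 1788)
(a - 4090)/(-1067 + √(-114 - 127)) = (1788 - 4090)/(-1067 + √(-114 - 127)) = -2302/(-1067 + √(-241)) = -2302/(-1067 + I*√241)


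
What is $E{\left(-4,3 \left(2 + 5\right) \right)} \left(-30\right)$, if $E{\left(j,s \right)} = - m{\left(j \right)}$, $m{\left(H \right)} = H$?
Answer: $-120$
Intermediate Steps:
$E{\left(j,s \right)} = - j$
$E{\left(-4,3 \left(2 + 5\right) \right)} \left(-30\right) = \left(-1\right) \left(-4\right) \left(-30\right) = 4 \left(-30\right) = -120$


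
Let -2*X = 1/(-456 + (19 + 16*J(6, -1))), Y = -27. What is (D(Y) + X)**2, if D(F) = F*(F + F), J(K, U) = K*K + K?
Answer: 469579897081/220900 ≈ 2.1258e+6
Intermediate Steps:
J(K, U) = K + K**2 (J(K, U) = K**2 + K = K + K**2)
D(F) = 2*F**2 (D(F) = F*(2*F) = 2*F**2)
X = -1/470 (X = -1/(2*(-456 + (19 + 16*(6*(1 + 6))))) = -1/(2*(-456 + (19 + 16*(6*7)))) = -1/(2*(-456 + (19 + 16*42))) = -1/(2*(-456 + (19 + 672))) = -1/(2*(-456 + 691)) = -1/2/235 = -1/2*1/235 = -1/470 ≈ -0.0021277)
(D(Y) + X)**2 = (2*(-27)**2 - 1/470)**2 = (2*729 - 1/470)**2 = (1458 - 1/470)**2 = (685259/470)**2 = 469579897081/220900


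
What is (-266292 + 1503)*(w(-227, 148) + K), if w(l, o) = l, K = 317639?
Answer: -84047206068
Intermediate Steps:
(-266292 + 1503)*(w(-227, 148) + K) = (-266292 + 1503)*(-227 + 317639) = -264789*317412 = -84047206068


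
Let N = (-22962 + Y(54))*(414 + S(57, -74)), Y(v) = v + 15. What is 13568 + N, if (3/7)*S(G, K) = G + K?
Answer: -8556045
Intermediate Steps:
Y(v) = 15 + v
S(G, K) = 7*G/3 + 7*K/3 (S(G, K) = 7*(G + K)/3 = 7*G/3 + 7*K/3)
N = -8569613 (N = (-22962 + (15 + 54))*(414 + ((7/3)*57 + (7/3)*(-74))) = (-22962 + 69)*(414 + (133 - 518/3)) = -22893*(414 - 119/3) = -22893*1123/3 = -8569613)
13568 + N = 13568 - 8569613 = -8556045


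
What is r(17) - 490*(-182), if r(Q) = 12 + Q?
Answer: 89209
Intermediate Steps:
r(17) - 490*(-182) = (12 + 17) - 490*(-182) = 29 + 89180 = 89209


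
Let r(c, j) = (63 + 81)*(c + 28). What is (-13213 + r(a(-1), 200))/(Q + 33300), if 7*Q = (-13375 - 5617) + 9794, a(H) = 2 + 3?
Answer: -8461/31986 ≈ -0.26452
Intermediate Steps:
a(H) = 5
r(c, j) = 4032 + 144*c (r(c, j) = 144*(28 + c) = 4032 + 144*c)
Q = -1314 (Q = ((-13375 - 5617) + 9794)/7 = (-18992 + 9794)/7 = (⅐)*(-9198) = -1314)
(-13213 + r(a(-1), 200))/(Q + 33300) = (-13213 + (4032 + 144*5))/(-1314 + 33300) = (-13213 + (4032 + 720))/31986 = (-13213 + 4752)*(1/31986) = -8461*1/31986 = -8461/31986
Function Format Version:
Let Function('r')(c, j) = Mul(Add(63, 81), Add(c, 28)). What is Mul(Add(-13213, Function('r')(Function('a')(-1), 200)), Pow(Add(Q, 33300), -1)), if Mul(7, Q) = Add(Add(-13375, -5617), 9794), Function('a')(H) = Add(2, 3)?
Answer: Rational(-8461, 31986) ≈ -0.26452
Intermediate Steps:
Function('a')(H) = 5
Function('r')(c, j) = Add(4032, Mul(144, c)) (Function('r')(c, j) = Mul(144, Add(28, c)) = Add(4032, Mul(144, c)))
Q = -1314 (Q = Mul(Rational(1, 7), Add(Add(-13375, -5617), 9794)) = Mul(Rational(1, 7), Add(-18992, 9794)) = Mul(Rational(1, 7), -9198) = -1314)
Mul(Add(-13213, Function('r')(Function('a')(-1), 200)), Pow(Add(Q, 33300), -1)) = Mul(Add(-13213, Add(4032, Mul(144, 5))), Pow(Add(-1314, 33300), -1)) = Mul(Add(-13213, Add(4032, 720)), Pow(31986, -1)) = Mul(Add(-13213, 4752), Rational(1, 31986)) = Mul(-8461, Rational(1, 31986)) = Rational(-8461, 31986)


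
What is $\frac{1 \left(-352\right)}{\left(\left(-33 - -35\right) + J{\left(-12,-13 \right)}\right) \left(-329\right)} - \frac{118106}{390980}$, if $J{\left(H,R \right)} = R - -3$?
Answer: $- \frac{28029997}{64316210} \approx -0.43582$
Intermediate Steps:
$J{\left(H,R \right)} = 3 + R$ ($J{\left(H,R \right)} = R + 3 = 3 + R$)
$\frac{1 \left(-352\right)}{\left(\left(-33 - -35\right) + J{\left(-12,-13 \right)}\right) \left(-329\right)} - \frac{118106}{390980} = \frac{1 \left(-352\right)}{\left(\left(-33 - -35\right) + \left(3 - 13\right)\right) \left(-329\right)} - \frac{118106}{390980} = - \frac{352}{\left(\left(-33 + 35\right) - 10\right) \left(-329\right)} - \frac{59053}{195490} = - \frac{352}{\left(2 - 10\right) \left(-329\right)} - \frac{59053}{195490} = - \frac{352}{\left(-8\right) \left(-329\right)} - \frac{59053}{195490} = - \frac{352}{2632} - \frac{59053}{195490} = \left(-352\right) \frac{1}{2632} - \frac{59053}{195490} = - \frac{44}{329} - \frac{59053}{195490} = - \frac{28029997}{64316210}$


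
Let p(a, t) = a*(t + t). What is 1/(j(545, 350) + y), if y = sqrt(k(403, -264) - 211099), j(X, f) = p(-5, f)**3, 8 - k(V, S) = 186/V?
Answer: -79625000000/3413921875000000392027 - I*sqrt(35674457)/23897453125000002744189 ≈ -2.3324e-11 - 2.4994e-19*I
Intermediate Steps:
k(V, S) = 8 - 186/V
p(a, t) = 2*a*t (p(a, t) = a*(2*t) = 2*a*t)
j(X, f) = -1000*f**3 (j(X, f) = (2*(-5)*f)**3 = (-10*f)**3 = -1000*f**3)
y = I*sqrt(35674457)/13 (y = sqrt((8 - 186/403) - 211099) = sqrt((8 - 186*1/403) - 211099) = sqrt((8 - 6/13) - 211099) = sqrt(98/13 - 211099) = sqrt(-2744189/13) = I*sqrt(35674457)/13 ≈ 459.45*I)
1/(j(545, 350) + y) = 1/(-1000*350**3 + I*sqrt(35674457)/13) = 1/(-1000*42875000 + I*sqrt(35674457)/13) = 1/(-42875000000 + I*sqrt(35674457)/13)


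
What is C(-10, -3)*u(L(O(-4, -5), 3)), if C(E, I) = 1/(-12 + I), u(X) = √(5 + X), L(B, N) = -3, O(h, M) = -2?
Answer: -√2/15 ≈ -0.094281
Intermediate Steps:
C(-10, -3)*u(L(O(-4, -5), 3)) = √(5 - 3)/(-12 - 3) = √2/(-15) = -√2/15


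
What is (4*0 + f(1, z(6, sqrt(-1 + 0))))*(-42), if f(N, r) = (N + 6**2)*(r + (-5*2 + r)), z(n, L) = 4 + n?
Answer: -15540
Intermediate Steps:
f(N, r) = (-10 + 2*r)*(36 + N) (f(N, r) = (N + 36)*(r + (-10 + r)) = (36 + N)*(-10 + 2*r) = (-10 + 2*r)*(36 + N))
(4*0 + f(1, z(6, sqrt(-1 + 0))))*(-42) = (4*0 + (-360 - 10*1 + 72*(4 + 6) + 2*1*(4 + 6)))*(-42) = (0 + (-360 - 10 + 72*10 + 2*1*10))*(-42) = (0 + (-360 - 10 + 720 + 20))*(-42) = (0 + 370)*(-42) = 370*(-42) = -15540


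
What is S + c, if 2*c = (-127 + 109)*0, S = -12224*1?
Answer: -12224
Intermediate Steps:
S = -12224
c = 0 (c = ((-127 + 109)*0)/2 = (-18*0)/2 = (½)*0 = 0)
S + c = -12224 + 0 = -12224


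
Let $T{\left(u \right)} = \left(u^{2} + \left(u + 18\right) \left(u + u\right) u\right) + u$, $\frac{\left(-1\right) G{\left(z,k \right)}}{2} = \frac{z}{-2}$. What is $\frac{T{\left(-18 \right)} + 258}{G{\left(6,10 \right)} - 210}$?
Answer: $- \frac{47}{17} \approx -2.7647$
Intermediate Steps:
$G{\left(z,k \right)} = z$ ($G{\left(z,k \right)} = - 2 \frac{z}{-2} = - 2 z \left(- \frac{1}{2}\right) = - 2 \left(- \frac{z}{2}\right) = z$)
$T{\left(u \right)} = u + u^{2} + 2 u^{2} \left(18 + u\right)$ ($T{\left(u \right)} = \left(u^{2} + \left(18 + u\right) 2 u u\right) + u = \left(u^{2} + 2 u \left(18 + u\right) u\right) + u = \left(u^{2} + 2 u^{2} \left(18 + u\right)\right) + u = u + u^{2} + 2 u^{2} \left(18 + u\right)$)
$\frac{T{\left(-18 \right)} + 258}{G{\left(6,10 \right)} - 210} = \frac{- 18 \left(1 + 2 \left(-18\right)^{2} + 37 \left(-18\right)\right) + 258}{6 - 210} = \frac{- 18 \left(1 + 2 \cdot 324 - 666\right) + 258}{-204} = \left(- 18 \left(1 + 648 - 666\right) + 258\right) \left(- \frac{1}{204}\right) = \left(\left(-18\right) \left(-17\right) + 258\right) \left(- \frac{1}{204}\right) = \left(306 + 258\right) \left(- \frac{1}{204}\right) = 564 \left(- \frac{1}{204}\right) = - \frac{47}{17}$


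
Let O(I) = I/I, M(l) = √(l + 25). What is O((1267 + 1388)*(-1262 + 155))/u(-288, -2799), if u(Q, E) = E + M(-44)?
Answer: -2799/7834420 - I*√19/7834420 ≈ -0.00035727 - 5.5638e-7*I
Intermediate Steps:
M(l) = √(25 + l)
u(Q, E) = E + I*√19 (u(Q, E) = E + √(25 - 44) = E + √(-19) = E + I*√19)
O(I) = 1
O((1267 + 1388)*(-1262 + 155))/u(-288, -2799) = 1/(-2799 + I*√19)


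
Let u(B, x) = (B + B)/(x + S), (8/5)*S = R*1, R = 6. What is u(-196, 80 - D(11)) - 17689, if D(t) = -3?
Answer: -6139651/347 ≈ -17694.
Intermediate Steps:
S = 15/4 (S = 5*(6*1)/8 = (5/8)*6 = 15/4 ≈ 3.7500)
u(B, x) = 2*B/(15/4 + x) (u(B, x) = (B + B)/(x + 15/4) = (2*B)/(15/4 + x) = 2*B/(15/4 + x))
u(-196, 80 - D(11)) - 17689 = 8*(-196)/(15 + 4*(80 - 1*(-3))) - 17689 = 8*(-196)/(15 + 4*(80 + 3)) - 17689 = 8*(-196)/(15 + 4*83) - 17689 = 8*(-196)/(15 + 332) - 17689 = 8*(-196)/347 - 17689 = 8*(-196)*(1/347) - 17689 = -1568/347 - 17689 = -6139651/347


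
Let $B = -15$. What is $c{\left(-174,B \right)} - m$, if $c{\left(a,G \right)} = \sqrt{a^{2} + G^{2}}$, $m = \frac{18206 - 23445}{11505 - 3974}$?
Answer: $\frac{5239}{7531} + 3 \sqrt{3389} \approx 175.34$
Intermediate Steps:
$m = - \frac{5239}{7531} \approx -0.69566$
$c{\left(a,G \right)} = \sqrt{G^{2} + a^{2}}$
$c{\left(-174,B \right)} - m = \sqrt{\left(-15\right)^{2} + \left(-174\right)^{2}} - - \frac{5239}{7531} = \sqrt{225 + 30276} + \frac{5239}{7531} = \sqrt{30501} + \frac{5239}{7531} = 3 \sqrt{3389} + \frac{5239}{7531} = \frac{5239}{7531} + 3 \sqrt{3389}$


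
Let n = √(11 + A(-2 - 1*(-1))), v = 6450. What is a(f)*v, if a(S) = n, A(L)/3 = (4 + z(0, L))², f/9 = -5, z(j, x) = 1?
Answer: 6450*√86 ≈ 59815.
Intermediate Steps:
f = -45 (f = 9*(-5) = -45)
A(L) = 75 (A(L) = 3*(4 + 1)² = 3*5² = 3*25 = 75)
n = √86 (n = √(11 + 75) = √86 ≈ 9.2736)
a(S) = √86
a(f)*v = √86*6450 = 6450*√86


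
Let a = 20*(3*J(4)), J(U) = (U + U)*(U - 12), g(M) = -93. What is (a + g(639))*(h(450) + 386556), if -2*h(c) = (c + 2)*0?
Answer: -1520324748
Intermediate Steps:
h(c) = 0 (h(c) = -(c + 2)*0/2 = -(2 + c)*0/2 = -1/2*0 = 0)
J(U) = 2*U*(-12 + U) (J(U) = (2*U)*(-12 + U) = 2*U*(-12 + U))
a = -3840 (a = 20*(3*(2*4*(-12 + 4))) = 20*(3*(2*4*(-8))) = 20*(3*(-64)) = 20*(-192) = -3840)
(a + g(639))*(h(450) + 386556) = (-3840 - 93)*(0 + 386556) = -3933*386556 = -1520324748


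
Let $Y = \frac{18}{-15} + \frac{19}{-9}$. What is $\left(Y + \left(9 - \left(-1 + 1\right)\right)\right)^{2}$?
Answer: $\frac{65536}{2025} \approx 32.363$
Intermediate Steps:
$Y = - \frac{149}{45}$ ($Y = 18 \left(- \frac{1}{15}\right) + 19 \left(- \frac{1}{9}\right) = - \frac{6}{5} - \frac{19}{9} = - \frac{149}{45} \approx -3.3111$)
$\left(Y + \left(9 - \left(-1 + 1\right)\right)\right)^{2} = \left(- \frac{149}{45} + \left(9 - \left(-1 + 1\right)\right)\right)^{2} = \left(- \frac{149}{45} + \left(9 - 0\right)\right)^{2} = \left(- \frac{149}{45} + \left(9 + 0\right)\right)^{2} = \left(- \frac{149}{45} + 9\right)^{2} = \left(\frac{256}{45}\right)^{2} = \frac{65536}{2025}$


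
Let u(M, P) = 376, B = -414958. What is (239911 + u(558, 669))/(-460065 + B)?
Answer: -240287/875023 ≈ -0.27461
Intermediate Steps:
(239911 + u(558, 669))/(-460065 + B) = (239911 + 376)/(-460065 - 414958) = 240287/(-875023) = 240287*(-1/875023) = -240287/875023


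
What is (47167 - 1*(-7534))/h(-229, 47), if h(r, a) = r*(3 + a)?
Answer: -54701/11450 ≈ -4.7774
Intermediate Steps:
(47167 - 1*(-7534))/h(-229, 47) = (47167 - 1*(-7534))/((-229*(3 + 47))) = (47167 + 7534)/((-229*50)) = 54701/(-11450) = 54701*(-1/11450) = -54701/11450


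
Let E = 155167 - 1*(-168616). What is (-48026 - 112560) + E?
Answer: 163197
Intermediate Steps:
E = 323783 (E = 155167 + 168616 = 323783)
(-48026 - 112560) + E = (-48026 - 112560) + 323783 = -160586 + 323783 = 163197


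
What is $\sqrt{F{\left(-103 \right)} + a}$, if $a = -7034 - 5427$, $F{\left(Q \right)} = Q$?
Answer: $6 i \sqrt{349} \approx 112.09 i$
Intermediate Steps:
$a = -12461$ ($a = -7034 - 5427 = -12461$)
$\sqrt{F{\left(-103 \right)} + a} = \sqrt{-103 - 12461} = \sqrt{-12564} = 6 i \sqrt{349}$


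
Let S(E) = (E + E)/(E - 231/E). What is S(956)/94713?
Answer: 1827872/86539741665 ≈ 2.1122e-5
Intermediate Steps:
S(E) = 2*E/(E - 231/E) (S(E) = (2*E)/(E - 231/E) = 2*E/(E - 231/E))
S(956)/94713 = (2*956²/(-231 + 956²))/94713 = (2*913936/(-231 + 913936))*(1/94713) = (2*913936/913705)*(1/94713) = (2*913936*(1/913705))*(1/94713) = (1827872/913705)*(1/94713) = 1827872/86539741665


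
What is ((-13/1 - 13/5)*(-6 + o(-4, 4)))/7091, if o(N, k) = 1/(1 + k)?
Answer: 2262/177275 ≈ 0.012760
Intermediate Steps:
((-13/1 - 13/5)*(-6 + o(-4, 4)))/7091 = ((-13/1 - 13/5)*(-6 + 1/(1 + 4)))/7091 = ((-13*1 - 13*1/5)*(-6 + 1/5))*(1/7091) = ((-13 - 13/5)*(-6 + 1/5))*(1/7091) = -78/5*(-29/5)*(1/7091) = (2262/25)*(1/7091) = 2262/177275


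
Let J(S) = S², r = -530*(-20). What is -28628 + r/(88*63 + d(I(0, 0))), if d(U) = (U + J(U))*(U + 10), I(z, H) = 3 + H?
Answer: -1631690/57 ≈ -28626.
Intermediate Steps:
r = 10600
d(U) = (10 + U)*(U + U²) (d(U) = (U + U²)*(U + 10) = (U + U²)*(10 + U) = (10 + U)*(U + U²))
-28628 + r/(88*63 + d(I(0, 0))) = -28628 + 10600/(88*63 + (3 + 0)*(10 + (3 + 0)² + 11*(3 + 0))) = -28628 + 10600/(5544 + 3*(10 + 3² + 11*3)) = -28628 + 10600/(5544 + 3*(10 + 9 + 33)) = -28628 + 10600/(5544 + 3*52) = -28628 + 10600/(5544 + 156) = -28628 + 10600/5700 = -28628 + 10600*(1/5700) = -28628 + 106/57 = -1631690/57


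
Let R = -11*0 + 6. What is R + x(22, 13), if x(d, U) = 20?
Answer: 26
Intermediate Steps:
R = 6 (R = 0 + 6 = 6)
R + x(22, 13) = 6 + 20 = 26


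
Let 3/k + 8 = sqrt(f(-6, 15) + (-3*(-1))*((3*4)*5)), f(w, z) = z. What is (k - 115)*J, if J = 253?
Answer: -3805373/131 + 759*sqrt(195)/131 ≈ -28968.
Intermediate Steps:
k = 3/(-8 + sqrt(195)) (k = 3/(-8 + sqrt(15 + (-3*(-1))*((3*4)*5))) = 3/(-8 + sqrt(15 + 3*(12*5))) = 3/(-8 + sqrt(15 + 3*60)) = 3/(-8 + sqrt(15 + 180)) = 3/(-8 + sqrt(195)) ≈ 0.50300)
(k - 115)*J = ((24/131 + 3*sqrt(195)/131) - 115)*253 = (-15041/131 + 3*sqrt(195)/131)*253 = -3805373/131 + 759*sqrt(195)/131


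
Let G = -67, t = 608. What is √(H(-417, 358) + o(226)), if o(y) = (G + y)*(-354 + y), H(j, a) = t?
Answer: 4*I*√1234 ≈ 140.51*I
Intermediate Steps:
H(j, a) = 608
o(y) = (-354 + y)*(-67 + y) (o(y) = (-67 + y)*(-354 + y) = (-354 + y)*(-67 + y))
√(H(-417, 358) + o(226)) = √(608 + (23718 + 226² - 421*226)) = √(608 + (23718 + 51076 - 95146)) = √(608 - 20352) = √(-19744) = 4*I*√1234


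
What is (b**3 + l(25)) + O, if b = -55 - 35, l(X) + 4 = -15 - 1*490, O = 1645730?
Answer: 916221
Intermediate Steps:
l(X) = -509 (l(X) = -4 + (-15 - 1*490) = -4 + (-15 - 490) = -4 - 505 = -509)
b = -90
(b**3 + l(25)) + O = ((-90)**3 - 509) + 1645730 = (-729000 - 509) + 1645730 = -729509 + 1645730 = 916221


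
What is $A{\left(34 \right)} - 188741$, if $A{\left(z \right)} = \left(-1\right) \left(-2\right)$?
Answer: $-188739$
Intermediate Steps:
$A{\left(z \right)} = 2$
$A{\left(34 \right)} - 188741 = 2 - 188741 = -188739$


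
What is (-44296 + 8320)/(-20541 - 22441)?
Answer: 17988/21491 ≈ 0.83700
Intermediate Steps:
(-44296 + 8320)/(-20541 - 22441) = -35976/(-42982) = -35976*(-1/42982) = 17988/21491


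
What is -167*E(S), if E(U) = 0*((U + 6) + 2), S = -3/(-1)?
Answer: 0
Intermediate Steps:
S = 3 (S = -3*(-1) = 3)
E(U) = 0 (E(U) = 0*((6 + U) + 2) = 0*(8 + U) = 0)
-167*E(S) = -167*0 = 0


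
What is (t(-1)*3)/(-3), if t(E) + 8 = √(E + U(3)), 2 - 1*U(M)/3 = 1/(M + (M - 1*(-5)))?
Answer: 8 - 2*√143/11 ≈ 5.8258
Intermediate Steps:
U(M) = 6 - 3/(5 + 2*M) (U(M) = 6 - 3/(M + (M - 1*(-5))) = 6 - 3/(M + (M + 5)) = 6 - 3/(M + (5 + M)) = 6 - 3/(5 + 2*M))
t(E) = -8 + √(63/11 + E) (t(E) = -8 + √(E + 3*(9 + 4*3)/(5 + 2*3)) = -8 + √(E + 3*(9 + 12)/(5 + 6)) = -8 + √(E + 3*21/11) = -8 + √(E + 3*(1/11)*21) = -8 + √(E + 63/11) = -8 + √(63/11 + E))
(t(-1)*3)/(-3) = ((-8 + √(693 + 121*(-1))/11)*3)/(-3) = ((-8 + √(693 - 121)/11)*3)*(-⅓) = ((-8 + √572/11)*3)*(-⅓) = ((-8 + (2*√143)/11)*3)*(-⅓) = ((-8 + 2*√143/11)*3)*(-⅓) = (-24 + 6*√143/11)*(-⅓) = 8 - 2*√143/11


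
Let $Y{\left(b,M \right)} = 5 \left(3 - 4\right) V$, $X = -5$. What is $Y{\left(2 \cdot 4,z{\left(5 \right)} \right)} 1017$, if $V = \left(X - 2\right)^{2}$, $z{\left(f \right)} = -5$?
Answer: $-249165$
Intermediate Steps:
$V = 49$ ($V = \left(-5 - 2\right)^{2} = \left(-7\right)^{2} = 49$)
$Y{\left(b,M \right)} = -245$ ($Y{\left(b,M \right)} = 5 \left(3 - 4\right) 49 = 5 \left(-1\right) 49 = \left(-5\right) 49 = -245$)
$Y{\left(2 \cdot 4,z{\left(5 \right)} \right)} 1017 = \left(-245\right) 1017 = -249165$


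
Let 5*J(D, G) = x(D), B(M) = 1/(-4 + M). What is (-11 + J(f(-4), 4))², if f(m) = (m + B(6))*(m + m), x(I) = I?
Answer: 729/25 ≈ 29.160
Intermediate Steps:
f(m) = 2*m*(½ + m) (f(m) = (m + 1/(-4 + 6))*(m + m) = (m + 1/2)*(2*m) = (m + ½)*(2*m) = (½ + m)*(2*m) = 2*m*(½ + m))
J(D, G) = D/5
(-11 + J(f(-4), 4))² = (-11 + (-4*(1 + 2*(-4)))/5)² = (-11 + (-4*(1 - 8))/5)² = (-11 + (-4*(-7))/5)² = (-11 + (⅕)*28)² = (-11 + 28/5)² = (-27/5)² = 729/25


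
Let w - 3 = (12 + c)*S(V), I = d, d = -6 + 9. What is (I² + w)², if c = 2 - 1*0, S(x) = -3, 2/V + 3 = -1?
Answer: 900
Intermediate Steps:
V = -½ (V = 2/(-3 - 1) = 2/(-4) = 2*(-¼) = -½ ≈ -0.50000)
c = 2 (c = 2 + 0 = 2)
d = 3
I = 3
w = -39 (w = 3 + (12 + 2)*(-3) = 3 + 14*(-3) = 3 - 42 = -39)
(I² + w)² = (3² - 39)² = (9 - 39)² = (-30)² = 900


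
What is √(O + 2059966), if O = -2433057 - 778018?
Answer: 3*I*√127901 ≈ 1072.9*I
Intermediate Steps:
O = -3211075
√(O + 2059966) = √(-3211075 + 2059966) = √(-1151109) = 3*I*√127901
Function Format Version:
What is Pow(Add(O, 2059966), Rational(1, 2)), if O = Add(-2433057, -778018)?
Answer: Mul(3, I, Pow(127901, Rational(1, 2))) ≈ Mul(1072.9, I)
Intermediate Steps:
O = -3211075
Pow(Add(O, 2059966), Rational(1, 2)) = Pow(Add(-3211075, 2059966), Rational(1, 2)) = Pow(-1151109, Rational(1, 2)) = Mul(3, I, Pow(127901, Rational(1, 2)))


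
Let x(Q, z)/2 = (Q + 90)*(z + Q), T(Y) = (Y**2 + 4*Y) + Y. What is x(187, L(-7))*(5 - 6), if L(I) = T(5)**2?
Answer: -1488598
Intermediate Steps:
T(Y) = Y**2 + 5*Y
L(I) = 2500 (L(I) = (5*(5 + 5))**2 = (5*10)**2 = 50**2 = 2500)
x(Q, z) = 2*(90 + Q)*(Q + z) (x(Q, z) = 2*((Q + 90)*(z + Q)) = 2*((90 + Q)*(Q + z)) = 2*(90 + Q)*(Q + z))
x(187, L(-7))*(5 - 6) = (2*187**2 + 180*187 + 180*2500 + 2*187*2500)*(5 - 6) = (2*34969 + 33660 + 450000 + 935000)*(-1) = (69938 + 33660 + 450000 + 935000)*(-1) = 1488598*(-1) = -1488598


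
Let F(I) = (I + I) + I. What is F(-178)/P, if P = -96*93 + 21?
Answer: 178/2969 ≈ 0.059953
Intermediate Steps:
F(I) = 3*I (F(I) = 2*I + I = 3*I)
P = -8907 (P = -8928 + 21 = -8907)
F(-178)/P = (3*(-178))/(-8907) = -534*(-1/8907) = 178/2969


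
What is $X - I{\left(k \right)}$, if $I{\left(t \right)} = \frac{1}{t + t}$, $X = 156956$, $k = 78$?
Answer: $\frac{24485135}{156} \approx 1.5696 \cdot 10^{5}$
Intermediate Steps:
$I{\left(t \right)} = \frac{1}{2 t}$
$X - I{\left(k \right)} = 156956 - \frac{1}{2 \cdot 78} = 156956 - \frac{1}{2} \cdot \frac{1}{78} = 156956 - \frac{1}{156} = \frac{24485135}{156}$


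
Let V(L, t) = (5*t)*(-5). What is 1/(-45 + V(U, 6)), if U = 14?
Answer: -1/195 ≈ -0.0051282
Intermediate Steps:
V(L, t) = -25*t
1/(-45 + V(U, 6)) = 1/(-45 - 25*6) = 1/(-45 - 150) = 1/(-195) = -1/195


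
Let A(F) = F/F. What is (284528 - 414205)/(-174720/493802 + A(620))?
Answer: -32017380977/159541 ≈ -2.0068e+5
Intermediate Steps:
A(F) = 1
(284528 - 414205)/(-174720/493802 + A(620)) = (284528 - 414205)/(-174720/493802 + 1) = -129677/(-174720*1/493802 + 1) = -129677/(-87360/246901 + 1) = -129677/159541/246901 = -129677*246901/159541 = -32017380977/159541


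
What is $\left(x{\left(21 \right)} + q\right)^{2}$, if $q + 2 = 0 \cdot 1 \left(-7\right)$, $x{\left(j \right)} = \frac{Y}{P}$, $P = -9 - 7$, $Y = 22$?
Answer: $\frac{729}{64} \approx 11.391$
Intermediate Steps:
$P = -16$ ($P = -9 - 7 = -16$)
$x{\left(j \right)} = - \frac{11}{8}$ ($x{\left(j \right)} = \frac{22}{-16} = 22 \left(- \frac{1}{16}\right) = - \frac{11}{8}$)
$q = -2$ ($q = -2 + 0 \cdot 1 \left(-7\right) = -2 + 0 \left(-7\right) = -2 + 0 = -2$)
$\left(x{\left(21 \right)} + q\right)^{2} = \left(- \frac{11}{8} - 2\right)^{2} = \left(- \frac{27}{8}\right)^{2} = \frac{729}{64}$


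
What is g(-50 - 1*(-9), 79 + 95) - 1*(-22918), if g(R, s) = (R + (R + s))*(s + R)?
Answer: 35154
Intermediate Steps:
g(R, s) = (R + s)*(s + 2*R) (g(R, s) = (s + 2*R)*(R + s) = (R + s)*(s + 2*R))
g(-50 - 1*(-9), 79 + 95) - 1*(-22918) = ((79 + 95)**2 + 2*(-50 - 1*(-9))**2 + 3*(-50 - 1*(-9))*(79 + 95)) - 1*(-22918) = (174**2 + 2*(-50 + 9)**2 + 3*(-50 + 9)*174) + 22918 = (30276 + 2*(-41)**2 + 3*(-41)*174) + 22918 = (30276 + 2*1681 - 21402) + 22918 = (30276 + 3362 - 21402) + 22918 = 12236 + 22918 = 35154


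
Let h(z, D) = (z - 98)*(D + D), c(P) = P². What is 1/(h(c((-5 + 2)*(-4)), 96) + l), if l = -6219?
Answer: 1/2613 ≈ 0.00038270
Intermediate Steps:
h(z, D) = 2*D*(-98 + z) (h(z, D) = (-98 + z)*(2*D) = 2*D*(-98 + z))
1/(h(c((-5 + 2)*(-4)), 96) + l) = 1/(2*96*(-98 + ((-5 + 2)*(-4))²) - 6219) = 1/(2*96*(-98 + (-3*(-4))²) - 6219) = 1/(2*96*(-98 + 12²) - 6219) = 1/(2*96*(-98 + 144) - 6219) = 1/(2*96*46 - 6219) = 1/(8832 - 6219) = 1/2613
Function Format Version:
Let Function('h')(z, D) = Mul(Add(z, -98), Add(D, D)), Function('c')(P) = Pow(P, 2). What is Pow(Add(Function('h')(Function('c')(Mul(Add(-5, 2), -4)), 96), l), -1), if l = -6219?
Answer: Rational(1, 2613) ≈ 0.00038270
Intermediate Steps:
Function('h')(z, D) = Mul(2, D, Add(-98, z)) (Function('h')(z, D) = Mul(Add(-98, z), Mul(2, D)) = Mul(2, D, Add(-98, z)))
Pow(Add(Function('h')(Function('c')(Mul(Add(-5, 2), -4)), 96), l), -1) = Pow(Add(Mul(2, 96, Add(-98, Pow(Mul(Add(-5, 2), -4), 2))), -6219), -1) = Pow(Add(Mul(2, 96, Add(-98, Pow(Mul(-3, -4), 2))), -6219), -1) = Pow(Add(Mul(2, 96, Add(-98, Pow(12, 2))), -6219), -1) = Pow(Add(Mul(2, 96, Add(-98, 144)), -6219), -1) = Pow(Add(Mul(2, 96, 46), -6219), -1) = Pow(Add(8832, -6219), -1) = Pow(2613, -1) = Rational(1, 2613)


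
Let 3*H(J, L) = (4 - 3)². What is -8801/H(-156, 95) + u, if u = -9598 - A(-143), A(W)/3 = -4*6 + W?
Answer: -35500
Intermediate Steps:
H(J, L) = ⅓ (H(J, L) = (4 - 3)²/3 = (⅓)*1² = (⅓)*1 = ⅓)
A(W) = -72 + 3*W (A(W) = 3*(-4*6 + W) = 3*(-24 + W) = -72 + 3*W)
u = -9097 (u = -9598 - (-72 + 3*(-143)) = -9598 - (-72 - 429) = -9598 - 1*(-501) = -9598 + 501 = -9097)
-8801/H(-156, 95) + u = -8801/⅓ - 9097 = -8801*3 - 9097 = -26403 - 9097 = -35500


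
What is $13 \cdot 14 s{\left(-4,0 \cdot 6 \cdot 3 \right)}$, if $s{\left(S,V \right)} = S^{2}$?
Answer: $2912$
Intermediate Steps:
$13 \cdot 14 s{\left(-4,0 \cdot 6 \cdot 3 \right)} = 13 \cdot 14 \left(-4\right)^{2} = 182 \cdot 16 = 2912$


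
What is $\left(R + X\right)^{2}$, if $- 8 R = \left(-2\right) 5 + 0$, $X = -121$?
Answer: $\frac{229441}{16} \approx 14340.0$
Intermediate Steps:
$R = \frac{5}{4}$ ($R = - \frac{\left(-2\right) 5 + 0}{8} = - \frac{-10 + 0}{8} = \left(- \frac{1}{8}\right) \left(-10\right) = \frac{5}{4} \approx 1.25$)
$\left(R + X\right)^{2} = \left(\frac{5}{4} - 121\right)^{2} = \left(- \frac{479}{4}\right)^{2} = \frac{229441}{16}$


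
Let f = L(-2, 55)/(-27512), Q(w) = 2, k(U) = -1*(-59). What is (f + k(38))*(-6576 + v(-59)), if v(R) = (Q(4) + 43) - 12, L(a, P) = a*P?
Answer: -5310684837/13756 ≈ -3.8606e+5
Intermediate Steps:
k(U) = 59
L(a, P) = P*a
v(R) = 33 (v(R) = (2 + 43) - 12 = 45 - 12 = 33)
f = 55/13756 (f = (55*(-2))/(-27512) = -110*(-1/27512) = 55/13756 ≈ 0.0039983)
(f + k(38))*(-6576 + v(-59)) = (55/13756 + 59)*(-6576 + 33) = (811659/13756)*(-6543) = -5310684837/13756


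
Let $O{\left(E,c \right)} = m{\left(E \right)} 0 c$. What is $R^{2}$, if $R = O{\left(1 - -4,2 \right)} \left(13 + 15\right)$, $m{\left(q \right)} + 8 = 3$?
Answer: $0$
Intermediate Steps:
$m{\left(q \right)} = -5$ ($m{\left(q \right)} = -8 + 3 = -5$)
$O{\left(E,c \right)} = 0$ ($O{\left(E,c \right)} = \left(-5\right) 0 c = 0 c = 0$)
$R = 0$ ($R = 0 \left(13 + 15\right) = 0 \cdot 28 = 0$)
$R^{2} = 0^{2} = 0$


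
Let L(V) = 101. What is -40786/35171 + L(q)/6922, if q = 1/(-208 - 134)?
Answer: -278768421/243453662 ≈ -1.1451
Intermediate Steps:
q = -1/342 (q = 1/(-342) = -1/342 ≈ -0.0029240)
-40786/35171 + L(q)/6922 = -40786/35171 + 101/6922 = -278768421/243453662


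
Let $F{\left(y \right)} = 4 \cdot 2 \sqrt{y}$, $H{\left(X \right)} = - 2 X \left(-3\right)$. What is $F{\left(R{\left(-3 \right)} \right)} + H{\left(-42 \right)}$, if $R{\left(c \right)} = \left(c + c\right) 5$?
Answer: $-252 + 8 i \sqrt{30} \approx -252.0 + 43.818 i$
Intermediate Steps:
$R{\left(c \right)} = 10 c$ ($R{\left(c \right)} = 2 c 5 = 10 c$)
$H{\left(X \right)} = 6 X$
$F{\left(y \right)} = 8 \sqrt{y}$
$F{\left(R{\left(-3 \right)} \right)} + H{\left(-42 \right)} = 8 \sqrt{10 \left(-3\right)} + 6 \left(-42\right) = 8 \sqrt{-30} - 252 = 8 i \sqrt{30} - 252 = -252 + 8 i \sqrt{30}$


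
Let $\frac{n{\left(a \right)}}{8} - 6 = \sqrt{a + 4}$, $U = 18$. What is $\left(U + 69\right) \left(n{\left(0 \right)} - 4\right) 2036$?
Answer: $10627920$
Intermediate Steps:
$n{\left(a \right)} = 48 + 8 \sqrt{4 + a}$ ($n{\left(a \right)} = 48 + 8 \sqrt{a + 4} = 48 + 8 \sqrt{4 + a}$)
$\left(U + 69\right) \left(n{\left(0 \right)} - 4\right) 2036 = \left(18 + 69\right) \left(\left(48 + 8 \sqrt{4 + 0}\right) - 4\right) 2036 = 87 \left(\left(48 + 8 \sqrt{4}\right) - 4\right) 2036 = 87 \left(\left(48 + 8 \cdot 2\right) - 4\right) 2036 = 87 \left(\left(48 + 16\right) - 4\right) 2036 = 87 \left(64 - 4\right) 2036 = 87 \cdot 60 \cdot 2036 = 5220 \cdot 2036 = 10627920$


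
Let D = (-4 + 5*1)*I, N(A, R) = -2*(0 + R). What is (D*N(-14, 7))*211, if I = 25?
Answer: -73850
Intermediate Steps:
N(A, R) = -2*R
D = 25 (D = (-4 + 5*1)*25 = (-4 + 5)*25 = 1*25 = 25)
(D*N(-14, 7))*211 = (25*(-2*7))*211 = (25*(-14))*211 = -350*211 = -73850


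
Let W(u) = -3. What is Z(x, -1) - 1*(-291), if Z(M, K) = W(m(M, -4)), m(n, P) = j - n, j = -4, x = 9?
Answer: 288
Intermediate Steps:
m(n, P) = -4 - n
Z(M, K) = -3
Z(x, -1) - 1*(-291) = -3 - 1*(-291) = -3 + 291 = 288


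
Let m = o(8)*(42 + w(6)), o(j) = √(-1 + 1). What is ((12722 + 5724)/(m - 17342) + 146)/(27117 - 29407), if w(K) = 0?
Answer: -54641/863330 ≈ -0.063291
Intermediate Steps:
o(j) = 0 (o(j) = √0 = 0)
m = 0 (m = 0*(42 + 0) = 0*42 = 0)
((12722 + 5724)/(m - 17342) + 146)/(27117 - 29407) = ((12722 + 5724)/(0 - 17342) + 146)/(27117 - 29407) = (18446/(-17342) + 146)/(-2290) = (18446*(-1/17342) + 146)*(-1/2290) = (-401/377 + 146)*(-1/2290) = (54641/377)*(-1/2290) = -54641/863330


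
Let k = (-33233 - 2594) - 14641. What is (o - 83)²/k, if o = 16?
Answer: -4489/50468 ≈ -0.088947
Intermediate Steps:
k = -50468 (k = -35827 - 14641 = -50468)
(o - 83)²/k = (16 - 83)²/(-50468) = (-67)²*(-1/50468) = 4489*(-1/50468) = -4489/50468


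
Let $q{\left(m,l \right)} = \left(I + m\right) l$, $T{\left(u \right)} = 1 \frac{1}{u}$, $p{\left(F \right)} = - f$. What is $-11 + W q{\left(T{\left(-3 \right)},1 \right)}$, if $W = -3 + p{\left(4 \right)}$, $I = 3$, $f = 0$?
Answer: $-19$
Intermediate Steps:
$p{\left(F \right)} = 0$ ($p{\left(F \right)} = \left(-1\right) 0 = 0$)
$T{\left(u \right)} = \frac{1}{u}$
$q{\left(m,l \right)} = l \left(3 + m\right)$ ($q{\left(m,l \right)} = \left(3 + m\right) l = l \left(3 + m\right)$)
$W = -3$ ($W = -3 + 0 = -3$)
$-11 + W q{\left(T{\left(-3 \right)},1 \right)} = -11 - 3 \cdot 1 \left(3 + \frac{1}{-3}\right) = -11 - 3 \cdot 1 \left(3 - \frac{1}{3}\right) = -11 - 3 \cdot 1 \cdot \frac{8}{3} = -11 - 8 = -19$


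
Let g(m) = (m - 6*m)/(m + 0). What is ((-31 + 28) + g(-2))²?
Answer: 64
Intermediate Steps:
g(m) = -5 (g(m) = (-5*m)/m = -5)
((-31 + 28) + g(-2))² = ((-31 + 28) - 5)² = (-3 - 5)² = (-8)² = 64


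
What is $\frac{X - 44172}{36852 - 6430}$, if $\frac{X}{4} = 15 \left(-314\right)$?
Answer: $- \frac{31506}{15211} \approx -2.0713$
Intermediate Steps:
$X = -18840$ ($X = 4 \cdot 15 \left(-314\right) = 4 \left(-4710\right) = -18840$)
$\frac{X - 44172}{36852 - 6430} = \frac{-18840 - 44172}{36852 - 6430} = - \frac{63012}{30422} = \left(-63012\right) \frac{1}{30422} = - \frac{31506}{15211}$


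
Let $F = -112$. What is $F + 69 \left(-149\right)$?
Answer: $-10393$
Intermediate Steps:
$F + 69 \left(-149\right) = -112 + 69 \left(-149\right) = -112 - 10281 = -10393$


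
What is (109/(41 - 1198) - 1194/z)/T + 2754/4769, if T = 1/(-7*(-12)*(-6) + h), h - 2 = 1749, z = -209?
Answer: 425296875127/60695063 ≈ 7007.1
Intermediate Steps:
h = 1751 (h = 2 + 1749 = 1751)
T = 1/1247 (T = 1/(-7*(-12)*(-6) + 1751) = 1/(84*(-6) + 1751) = 1/(-504 + 1751) = 1/1247 ≈ 0.00080192)
(109/(41 - 1198) - 1194/z)/T + 2754/4769 = (109/(41 - 1198) - 1194/(-209))/(1/1247) + 2754/4769 = (109/(-1157) - 1194*(-1/209))*1247 + 2754*(1/4769) = (109*(-1/1157) + 1194/209)*1247 + 2754/4769 = (-109/1157 + 1194/209)*1247 + 2754/4769 = (1358677/241813)*1247 + 2754/4769 = 1694270219/241813 + 2754/4769 = 425296875127/60695063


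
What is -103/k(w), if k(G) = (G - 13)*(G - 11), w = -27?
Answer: -103/1520 ≈ -0.067763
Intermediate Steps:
k(G) = (-13 + G)*(-11 + G)
-103/k(w) = -103/(143 + (-27)² - 24*(-27)) = -103/(143 + 729 + 648) = -103/1520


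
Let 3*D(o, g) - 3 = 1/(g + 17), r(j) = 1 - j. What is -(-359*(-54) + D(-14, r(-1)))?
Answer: -1105060/57 ≈ -19387.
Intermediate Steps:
D(o, g) = 1 + 1/(3*(17 + g)) (D(o, g) = 1 + 1/(3*(g + 17)) = 1 + 1/(3*(17 + g)))
-(-359*(-54) + D(-14, r(-1))) = -(-359*(-54) + (52/3 + (1 - 1*(-1)))/(17 + (1 - 1*(-1)))) = -(19386 + (52/3 + (1 + 1))/(17 + (1 + 1))) = -(19386 + (52/3 + 2)/(17 + 2)) = -(19386 + (58/3)/19) = -(19386 + (1/19)*(58/3)) = -(19386 + 58/57) = -1*1105060/57 = -1105060/57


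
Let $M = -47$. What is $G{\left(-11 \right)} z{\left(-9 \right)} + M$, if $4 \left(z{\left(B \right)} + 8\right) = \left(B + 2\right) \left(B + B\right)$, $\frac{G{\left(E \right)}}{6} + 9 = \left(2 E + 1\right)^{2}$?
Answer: $60865$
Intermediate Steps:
$G{\left(E \right)} = -54 + 6 \left(1 + 2 E\right)^{2}$ ($G{\left(E \right)} = -54 + 6 \left(2 E + 1\right)^{2} = -54 + 6 \left(1 + 2 E\right)^{2}$)
$z{\left(B \right)} = -8 + \frac{B \left(2 + B\right)}{2}$ ($z{\left(B \right)} = -8 + \frac{\left(B + 2\right) \left(B + B\right)}{4} = -8 + \frac{\left(2 + B\right) 2 B}{4} = -8 + \frac{2 B \left(2 + B\right)}{4} = -8 + \frac{B \left(2 + B\right)}{2}$)
$G{\left(-11 \right)} z{\left(-9 \right)} + M = \left(-48 + 24 \left(-11\right) + 24 \left(-11\right)^{2}\right) \left(-8 - 9 + \frac{\left(-9\right)^{2}}{2}\right) - 47 = \left(-48 - 264 + 24 \cdot 121\right) \left(-8 - 9 + \frac{1}{2} \cdot 81\right) - 47 = \left(-48 - 264 + 2904\right) \left(-8 - 9 + \frac{81}{2}\right) - 47 = 2592 \cdot \frac{47}{2} - 47 = 60912 - 47 = 60865$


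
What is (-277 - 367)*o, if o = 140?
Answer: -90160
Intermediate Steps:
(-277 - 367)*o = (-277 - 367)*140 = -644*140 = -90160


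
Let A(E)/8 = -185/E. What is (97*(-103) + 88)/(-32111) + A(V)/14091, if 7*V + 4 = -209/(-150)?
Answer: 4974374983/8424674071 ≈ 0.59045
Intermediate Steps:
V = -391/1050 (V = -4/7 + (-209/(-150))/7 = -4/7 + (-209*(-1/150))/7 = -4/7 + (⅐)*(209/150) = -4/7 + 209/1050 = -391/1050 ≈ -0.37238)
A(E) = -1480/E (A(E) = 8*(-185/E) = -1480/E)
(97*(-103) + 88)/(-32111) + A(V)/14091 = (97*(-103) + 88)/(-32111) - 1480/(-391/1050)/14091 = (-9991 + 88)*(-1/32111) - 1480*(-1050/391)*(1/14091) = -9903*(-1/32111) + (1554000/391)*(1/14091) = 9903/32111 + 74000/262361 = 4974374983/8424674071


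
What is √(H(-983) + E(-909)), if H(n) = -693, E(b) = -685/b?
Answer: 2*I*√15888613/303 ≈ 26.311*I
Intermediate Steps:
√(H(-983) + E(-909)) = √(-693 - 685/(-909)) = √(-693 - 685*(-1/909)) = √(-693 + 685/909) = √(-629252/909) = 2*I*√15888613/303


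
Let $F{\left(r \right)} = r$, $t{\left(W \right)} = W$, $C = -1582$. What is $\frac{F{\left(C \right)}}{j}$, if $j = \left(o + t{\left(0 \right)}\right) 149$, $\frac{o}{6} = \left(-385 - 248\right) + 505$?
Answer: $\frac{791}{57216} \approx 0.013825$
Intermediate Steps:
$o = -768$ ($o = 6 \left(\left(-385 - 248\right) + 505\right) = 6 \left(-633 + 505\right) = 6 \left(-128\right) = -768$)
$j = -114432$ ($j = \left(-768 + 0\right) 149 = \left(-768\right) 149 = -114432$)
$\frac{F{\left(C \right)}}{j} = - \frac{1582}{-114432} = \left(-1582\right) \left(- \frac{1}{114432}\right) = \frac{791}{57216}$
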